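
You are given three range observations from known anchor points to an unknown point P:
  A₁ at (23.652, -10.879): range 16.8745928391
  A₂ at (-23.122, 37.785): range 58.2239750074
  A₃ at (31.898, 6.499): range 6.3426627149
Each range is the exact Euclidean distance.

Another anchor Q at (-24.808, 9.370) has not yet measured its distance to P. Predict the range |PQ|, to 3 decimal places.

50.514

eq1: (x − 23.652)² + (y + 10.879)² = 16.8745928391²
eq2: (x + 23.122)² + (y − 37.785)² = 58.2239750074²
eq3: (x − 31.898)² + (y − 6.499)² = 6.3426627149²
eq1−eq2, eq1−eq3 (x²,y² cancel):
  -93.548·x + 97.328·y = -1820.716018
  16.492·x + 34.756·y = 626.472173
det = -93.548·34.756 − 97.328·16.492 = -4856.487664
x = (-1820.716018·34.756 − 97.328·626.472173) / -4856.487664 = 25.585176
y = (-93.548·626.472173 − -1820.716018·16.492) / -4856.487664 = 5.884494
|P − Q| = √((25.585176 − -24.808)² + (5.884494 − 9.370)²) = 50.513571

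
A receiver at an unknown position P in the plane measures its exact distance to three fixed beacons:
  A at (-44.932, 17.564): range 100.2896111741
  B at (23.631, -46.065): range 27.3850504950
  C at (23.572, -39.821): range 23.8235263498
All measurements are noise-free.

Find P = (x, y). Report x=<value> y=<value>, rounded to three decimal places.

x=44.337 y=-28.143

eq1: (x + 44.932)² + (y − 17.564)² = 100.2896111741²
eq2: (x − 23.631)² + (y + 46.065)² = 27.3850504950²
eq3: (x − 23.572)² + (y + 39.821)² = 23.8235263498²
eq2−eq3, eq2−eq1 (x²,y² cancel):
  -0.118·x + 12.488·y = -356.676578
  -137.126·x + 127.258·y = -9661.094785
det = -0.118·127.258 − 12.488·-137.126 = 1697.413044
x = (-356.676578·127.258 − 12.488·-9661.094785) / 1697.413044 = 44.336765
y = (-0.118·-9661.094785 − -356.676578·-137.126) / 1697.413044 = -28.142604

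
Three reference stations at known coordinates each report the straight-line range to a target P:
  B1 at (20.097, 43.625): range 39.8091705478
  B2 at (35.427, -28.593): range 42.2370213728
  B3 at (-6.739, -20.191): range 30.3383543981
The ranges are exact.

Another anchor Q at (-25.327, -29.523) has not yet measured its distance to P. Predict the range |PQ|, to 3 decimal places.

eq1: (x − 20.097)² + (y − 43.625)² = 39.8091705478²
eq2: (x − 35.427)² + (y + 28.593)² = 42.2370213728²
eq3: (x + 6.739)² + (y + 20.191)² = 30.3383543981²
eq1−eq3, eq1−eq2 (x²,y² cancel):
  -53.672·x − 127.632·y = -1189.585120
  30.660·x − 144.436·y = -433.593971
det = -53.672·-144.436 − -127.632·30.660 = 11665.366112
x = (-1189.585120·-144.436 − -127.632·-433.593971) / 11665.366112 = 9.984980
y = (-53.672·-433.593971 − -1189.585120·30.660) / 11665.366112 = 5.121531
|P − Q| = √((9.984980 − -25.327)² + (5.121531 − -29.523)²) = 49.468975

49.469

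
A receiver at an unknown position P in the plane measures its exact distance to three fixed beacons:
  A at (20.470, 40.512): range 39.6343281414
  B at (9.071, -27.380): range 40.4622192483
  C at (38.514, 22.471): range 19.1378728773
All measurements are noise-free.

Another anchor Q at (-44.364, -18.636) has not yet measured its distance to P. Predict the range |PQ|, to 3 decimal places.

82.470

eq1: (x − 20.470)² + (y − 40.512)² = 39.6343281414²
eq2: (x − 9.071)² + (y + 27.380)² = 40.4622192483²
eq3: (x − 38.514)² + (y − 22.471)² = 19.1378728773²
eq1−eq3, eq1−eq2 (x²,y² cancel):
  36.088·x − 36.082·y = 1132.652782
  -22.798·x − 135.784·y = -1294.606822
det = 36.088·-135.784 − -36.082·-22.798 = -5722.770428
x = (1132.652782·-135.784 − -36.082·-1294.606822) / -5722.770428 = 35.036899
y = (36.088·-1294.606822 − 1132.652782·-22.798) / -5722.770428 = 3.651650
|P − Q| = √((35.036899 − -44.364)² + (3.651650 − -18.636)²) = 82.469643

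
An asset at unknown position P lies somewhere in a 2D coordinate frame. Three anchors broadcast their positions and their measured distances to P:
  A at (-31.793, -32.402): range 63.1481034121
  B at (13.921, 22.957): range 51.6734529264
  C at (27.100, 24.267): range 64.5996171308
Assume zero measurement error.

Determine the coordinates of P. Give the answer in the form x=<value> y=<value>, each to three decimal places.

eq1: (x + 31.793)² + (y + 32.402)² = 63.1481034121²
eq2: (x − 13.921)² + (y − 22.957)² = 51.6734529264²
eq3: (x − 27.100)² + (y − 24.267)² = 64.5996171308²
eq2−eq3, eq2−eq1 (x²,y² cancel):
  26.358·x + 2.620·y = -900.485597
  -91.428·x − 110.718·y = 22.329136
det = 26.358·-110.718 − 2.620·-91.428 = -2678.763684
x = (-900.485597·-110.718 − 2.620·22.329136) / -2678.763684 = -37.196809
y = (26.358·22.329136 − -900.485597·-91.428) / -2678.763684 = 30.514467

x=-37.197 y=30.514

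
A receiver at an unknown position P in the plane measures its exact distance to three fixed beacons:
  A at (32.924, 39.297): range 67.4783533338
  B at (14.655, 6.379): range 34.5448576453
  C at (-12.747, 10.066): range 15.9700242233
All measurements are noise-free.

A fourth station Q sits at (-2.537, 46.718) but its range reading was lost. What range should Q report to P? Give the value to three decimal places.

53.997

eq1: (x − 32.924)² + (y − 39.297)² = 67.4783533338²
eq2: (x − 14.655)² + (y − 6.379)² = 34.5448576453²
eq3: (x + 12.747)² + (y − 10.066)² = 15.9700242233²
eq3−eq1, eq3−eq2 (x²,y² cancel):
  91.342·x + 58.462·y = -1933.852875
  54.804·x − 7.374·y = -946.655215
det = 91.342·-7.374 − 58.462·54.804 = -3877.507356
x = (-1933.852875·-7.374 − 58.462·-946.655215) / -3877.507356 = -17.950601
y = (91.342·-946.655215 − -1933.852875·54.804) / -3877.507356 = -5.032484
|P − Q| = √((-17.950601 − -2.537)² + (-5.032484 − 46.718)²) = 53.997145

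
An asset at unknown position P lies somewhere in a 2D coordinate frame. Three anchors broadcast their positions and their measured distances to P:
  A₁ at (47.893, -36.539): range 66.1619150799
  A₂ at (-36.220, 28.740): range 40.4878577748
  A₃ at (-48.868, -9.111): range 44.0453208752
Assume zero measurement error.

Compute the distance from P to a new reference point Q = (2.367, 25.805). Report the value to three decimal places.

eq1: (x − 47.893)² + (y + 36.539)² = 66.1619150799²
eq2: (x + 36.220)² + (y − 28.740)² = 40.4878577748²
eq3: (x + 48.868)² + (y + 9.111)² = 44.0453208752²
eq2−eq1, eq2−eq3 (x²,y² cancel):
  168.226·x − 130.558·y = -1247.170410
  -25.296·x − 75.702·y = 32.492081
det = 168.226·-75.702 − -130.558·-25.296 = -16037.639820
x = (-1247.170410·-75.702 − -130.558·32.492081) / -16037.639820 = -6.151491
y = (168.226·32.492081 − -1247.170410·-25.296) / -16037.639820 = 1.626325
|P − Q| = √((-6.151491 − 2.367)² + (1.626325 − 25.805)²) = 25.635386

25.635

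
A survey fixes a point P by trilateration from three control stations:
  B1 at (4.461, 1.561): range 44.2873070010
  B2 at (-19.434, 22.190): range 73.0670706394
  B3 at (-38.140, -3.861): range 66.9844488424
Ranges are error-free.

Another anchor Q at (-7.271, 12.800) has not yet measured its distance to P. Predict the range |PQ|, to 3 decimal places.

59.060

eq1: (x − 4.461)² + (y − 1.561)² = 44.2873070010²
eq2: (x + 19.434)² + (y − 22.190)² = 73.0670706394²
eq3: (x + 38.140)² + (y + 3.861)² = 66.9844488424²
eq3−eq2, eq3−eq1 (x²,y² cancel):
  37.412·x + 52.102·y = -1451.370890
  85.202·x + 10.844·y = 1078.321146
det = 37.412·10.844 − 52.102·85.202 = -4033.498876
x = (-1451.370890·10.844 − 52.102·1078.321146) / -4033.498876 = 17.831009
y = (37.412·1078.321146 − -1451.370890·85.202) / -4033.498876 = -40.659948
|P − Q| = √((17.831009 − -7.271)² + (-40.659948 − 12.800)²) = 59.059943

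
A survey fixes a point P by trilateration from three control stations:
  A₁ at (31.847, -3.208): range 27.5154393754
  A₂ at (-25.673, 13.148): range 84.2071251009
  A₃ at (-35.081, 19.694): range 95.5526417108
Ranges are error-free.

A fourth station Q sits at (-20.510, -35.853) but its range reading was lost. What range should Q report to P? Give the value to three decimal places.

eq1: (x − 31.847)² + (y + 3.208)² = 27.5154393754²
eq2: (x + 25.673)² + (y − 13.148)² = 84.2071251009²
eq3: (x + 35.081)² + (y − 19.694)² = 95.5526417108²
eq1−eq2, eq1−eq3 (x²,y² cancel):
  -115.040·x + 32.712·y = -6526.290354
  -133.856·x + 45.804·y = -7779.200410
det = -115.040·45.804 − 32.712·-133.856 = -890.594688
x = (-6526.290354·45.804 − 32.712·-7779.200410) / -890.594688 = 49.918330
y = (-115.040·-7779.200410 − -6526.290354·-133.856) / -890.594688 = -23.957131
|P − Q| = √((49.918330 − -20.510)² + (-23.957131 − -35.853)²) = 71.425915

71.426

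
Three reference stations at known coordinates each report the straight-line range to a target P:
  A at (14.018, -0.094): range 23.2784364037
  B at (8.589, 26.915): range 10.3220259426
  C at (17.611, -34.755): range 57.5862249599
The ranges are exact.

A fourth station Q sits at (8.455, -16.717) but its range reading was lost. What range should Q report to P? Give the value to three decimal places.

eq1: (x − 14.018)² + (y + 0.094)² = 23.2784364037²
eq2: (x − 8.589)² + (y − 26.915)² = 10.3220259426²
eq3: (x − 17.611)² + (y + 34.755)² = 57.5862249599²
eq1−eq3, eq1−eq2 (x²,y² cancel):
  7.186·x − 69.322·y = -1452.743518
  -10.858·x + 54.018·y = 1037.016368
det = 7.186·54.018 − -69.322·-10.858 = -364.524928
x = (-1452.743518·54.018 − -69.322·1037.016368) / -364.524928 = 18.068039
y = (7.186·1037.016368 − -1452.743518·-10.858) / -364.524928 = 22.829411
|P − Q| = √((18.068039 − 8.455)² + (22.829411 − -16.717)²) = 40.698024

40.698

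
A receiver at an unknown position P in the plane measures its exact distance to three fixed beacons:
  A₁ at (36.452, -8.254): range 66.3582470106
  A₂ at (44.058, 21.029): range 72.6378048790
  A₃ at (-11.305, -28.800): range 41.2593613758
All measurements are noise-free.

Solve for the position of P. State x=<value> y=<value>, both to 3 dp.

x=-27.595 y=9.107

eq1: (x − 36.452)² + (y + 8.254)² = 66.3582470106²
eq2: (x − 44.058)² + (y − 21.029)² = 72.6378048790²
eq3: (x + 11.305)² + (y + 28.800)² = 41.2593613758²
eq3−eq2, eq3−eq1 (x²,y² cancel):
  110.726·x + 99.658·y = -2147.832617
  95.514·x + 41.092·y = -2261.448250
det = 110.726·41.092 − 99.658·95.514 = -4968.781420
x = (-2147.832617·41.092 − 99.658·-2261.448250) / -4968.781420 = -27.594829
y = (110.726·-2261.448250 − -2147.832617·95.514) / -4968.781420 = 9.107471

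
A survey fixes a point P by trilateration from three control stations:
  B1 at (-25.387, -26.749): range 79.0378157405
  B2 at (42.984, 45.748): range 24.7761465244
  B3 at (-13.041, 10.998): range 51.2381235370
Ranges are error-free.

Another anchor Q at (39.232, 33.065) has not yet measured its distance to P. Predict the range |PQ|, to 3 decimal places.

11.581

eq1: (x + 25.387)² + (y + 26.749)² = 79.0378157405²
eq2: (x − 42.984)² + (y − 45.748)² = 24.7761465244²
eq3: (x + 13.041)² + (y − 10.998)² = 51.2381235370²
eq2−eq3, eq2−eq1 (x²,y² cancel):
  -112.050·x − 69.500·y = -5660.967942
  -136.742·x − 144.994·y = -8213.613870
det = -112.050·-144.994 − -69.500·-136.742 = 6743.008700
x = (-5660.967942·-144.994 − -69.500·-8213.613870) / 6743.008700 = 37.069539
y = (-112.050·-8213.613870 − -5660.967942·-136.742) / 6743.008700 = 21.688146
|P − Q| = √((37.069539 − 39.232)² + (21.688146 − 33.065)²) = 11.580546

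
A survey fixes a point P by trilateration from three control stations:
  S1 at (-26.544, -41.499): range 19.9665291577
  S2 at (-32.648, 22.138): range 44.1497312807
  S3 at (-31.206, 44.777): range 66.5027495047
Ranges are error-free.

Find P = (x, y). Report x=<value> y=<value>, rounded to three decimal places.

eq1: (x + 26.544)² + (y + 41.499)² = 19.9665291577²
eq2: (x + 32.648)² + (y − 22.138)² = 44.1497312807²
eq3: (x + 31.206)² + (y − 44.777)² = 66.5027495047²
eq1−eq2, eq1−eq3 (x²,y² cancel):
  -12.208·x + 127.274·y = -2421.304475
  -9.324·x + 172.552·y = -3471.910177
det = -12.208·172.552 − 127.274·-9.324 = -919.812040
x = (-2421.304475·172.552 − 127.274·-3471.910177) / -919.812040 = -26.182486
y = (-12.208·-3471.910177 − -2421.304475·-9.324) / -919.812040 = -21.535744

x=-26.182 y=-21.536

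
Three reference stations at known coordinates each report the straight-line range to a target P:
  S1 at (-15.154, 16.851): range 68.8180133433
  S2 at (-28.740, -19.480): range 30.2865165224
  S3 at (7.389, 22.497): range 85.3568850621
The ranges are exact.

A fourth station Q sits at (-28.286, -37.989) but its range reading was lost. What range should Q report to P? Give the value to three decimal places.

eq1: (x + 15.154)² + (y − 16.851)² = 68.8180133433²
eq2: (x + 28.740)² + (y + 19.480)² = 30.2865165224²
eq3: (x − 7.389)² + (y − 22.497)² = 85.3568850621²
eq3−eq2, eq3−eq1 (x²,y² cancel):
  -72.258·x − 83.954·y = 7013.270414
  -45.086·x − 11.292·y = 2502.766454
det = -72.258·-11.292 − -83.954·-45.086 = -2969.212708
x = (7013.270414·-11.292 − -83.954·2502.766454) / -2969.212708 = -44.093643
y = (-72.258·2502.766454 − 7013.270414·-45.086) / -2969.212708 = -45.586297
|P − Q| = √((-44.093643 − -28.286)² + (-45.586297 − -37.989)²) = 17.538543

17.539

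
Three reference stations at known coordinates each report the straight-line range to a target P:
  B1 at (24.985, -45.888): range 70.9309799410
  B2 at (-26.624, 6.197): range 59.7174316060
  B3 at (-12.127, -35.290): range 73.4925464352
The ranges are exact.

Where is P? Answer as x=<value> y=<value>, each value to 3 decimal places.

x=30.103 y=24.858

eq1: (x − 24.985)² + (y + 45.888)² = 70.9309799410²
eq2: (x + 26.624)² + (y − 6.197)² = 59.7174316060²
eq3: (x + 12.127)² + (y + 35.290)² = 73.4925464352²
eq2−eq1, eq2−eq3 (x²,y² cancel):
  103.218·x − 104.170·y = 517.686306
  28.994·x − 82.974·y = -1189.774700
det = 103.218·-82.974 − -104.170·28.994 = -5544.105352
x = (517.686306·-82.974 − -104.170·-1189.774700) / -5544.105352 = 30.102843
y = (103.218·-1189.774700 − 517.686306·28.994) / -5544.105352 = 24.858107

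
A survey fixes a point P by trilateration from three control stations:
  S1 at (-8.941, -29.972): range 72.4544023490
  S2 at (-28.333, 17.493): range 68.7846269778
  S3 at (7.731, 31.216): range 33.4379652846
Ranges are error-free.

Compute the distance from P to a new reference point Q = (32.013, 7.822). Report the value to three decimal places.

17.481

eq1: (x + 8.941)² + (y + 29.972)² = 72.4544023490²
eq2: (x + 28.333)² + (y − 17.493)² = 68.7846269778²
eq3: (x − 7.731)² + (y − 31.216)² = 33.4379652846²
eq1−eq2, eq1−eq3 (x²,y² cancel):
  -38.784·x + 94.930·y = 648.817184
  33.344·x + 122.376·y = 4187.487649
det = -38.784·122.376 − 94.930·33.344 = -7911.576704
x = (648.817184·122.376 − 94.930·4187.487649) / -7911.576704 = 40.209248
y = (-38.784·4187.487649 − 648.817184·33.344) / -7911.576704 = 23.262327
|P − Q| = √((40.209248 − 32.013)² + (23.262327 − 7.822)²) = 17.480909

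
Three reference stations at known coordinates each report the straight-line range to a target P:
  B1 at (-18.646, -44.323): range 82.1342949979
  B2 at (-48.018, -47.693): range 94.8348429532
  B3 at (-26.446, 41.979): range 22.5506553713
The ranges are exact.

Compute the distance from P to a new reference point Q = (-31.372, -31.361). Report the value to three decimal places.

eq1: (x + 18.646)² + (y + 44.323)² = 82.1342949979²
eq2: (x + 48.018)² + (y + 47.693)² = 94.8348429532²
eq3: (x + 26.446)² + (y − 41.979)² = 22.5506553713²
eq3−eq1, eq3−eq2 (x²,y² cancel):
  15.600·x − 172.604·y = -6386.936069
  -43.144·x − 179.344·y = -6366.392164
det = 15.600·-179.344 − -172.604·-43.144 = -10244.593376
x = (-6386.936069·-179.344 − -172.604·-6366.392164) / -10244.593376 = -4.548146
y = (15.600·-6366.392164 − -6386.936069·-43.144) / -10244.593376 = 36.592344
|P − Q| = √((-4.548146 − -31.372)² + (36.592344 − -31.361)²) = 73.055979

73.056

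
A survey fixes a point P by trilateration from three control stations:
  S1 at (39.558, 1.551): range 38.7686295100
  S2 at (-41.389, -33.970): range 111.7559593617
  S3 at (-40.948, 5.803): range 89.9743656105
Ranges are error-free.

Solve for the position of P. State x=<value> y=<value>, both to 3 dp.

eq1: (x − 39.558)² + (y − 1.551)² = 38.7686295100²
eq2: (x + 41.389)² + (y + 33.970)² = 111.7559593617²
eq3: (x + 40.948)² + (y − 5.803)² = 89.9743656105²
eq3−eq2, eq3−eq1 (x²,y² cancel):
  -0.882·x − 79.546·y = -3237.411278
  161.012·x − 8.504·y = 6449.207285
det = -0.882·-8.504 − -79.546·161.012 = 12815.361080
x = (-3237.411278·-8.504 − -79.546·6449.207285) / 12815.361080 = 42.179037
y = (-0.882·6449.207285 − -3237.411278·161.012) / 12815.361080 = 40.230928

x=42.179 y=40.231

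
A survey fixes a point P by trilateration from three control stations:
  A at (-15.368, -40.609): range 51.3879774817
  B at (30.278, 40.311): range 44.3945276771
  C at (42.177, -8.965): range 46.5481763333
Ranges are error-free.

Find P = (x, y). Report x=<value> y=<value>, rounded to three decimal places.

eq1: (x + 15.368)² + (y + 40.609)² = 51.3879774817²
eq2: (x − 30.278)² + (y − 40.311)² = 44.3945276771²
eq3: (x − 42.177)² + (y + 8.965)² = 46.5481763333²
eq3−eq2, eq3−eq1 (x²,y² cancel):
  -23.798·x + 98.552·y = 878.322083
  -115.090·x − 63.288·y = -447.995759
det = -23.798·-63.288 − 98.552·-115.090 = 12848.477504
x = (878.322083·-63.288 − 98.552·-447.995759) / 12848.477504 = -0.890095
y = (-23.798·-447.995759 − 878.322083·-115.090) / 12848.477504 = 8.697333

x=-0.890 y=8.697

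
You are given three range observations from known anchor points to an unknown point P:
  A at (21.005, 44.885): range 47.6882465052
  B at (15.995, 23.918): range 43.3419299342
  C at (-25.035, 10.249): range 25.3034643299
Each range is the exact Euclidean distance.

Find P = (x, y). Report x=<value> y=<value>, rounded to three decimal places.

eq1: (x − 21.005)² + (y − 44.885)² = 47.6882465052²
eq2: (x − 15.995)² + (y − 23.918)² = 43.3419299342²
eq3: (x + 25.035)² + (y − 10.249)² = 25.3034643299²
eq3−eq2, eq3−eq1 (x²,y² cancel):
  82.060·x + 27.338·y = -1142.140060
  92.080·x + 69.272·y = 90.176476
det = 82.060·69.272 − 27.338·92.080 = 3167.177280
x = (-1142.140060·69.272 − 27.338·90.176476) / 3167.177280 = -25.759079
y = (82.060·90.176476 − -1142.140060·92.080) / 3167.177280 = 35.542102

x=-25.759 y=35.542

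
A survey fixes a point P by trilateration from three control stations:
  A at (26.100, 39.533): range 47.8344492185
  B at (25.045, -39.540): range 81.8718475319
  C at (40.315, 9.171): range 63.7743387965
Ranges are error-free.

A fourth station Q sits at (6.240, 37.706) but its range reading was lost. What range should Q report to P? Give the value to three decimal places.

eq1: (x − 26.100)² + (y − 39.533)² = 47.8344492185²
eq2: (x − 25.045)² + (y + 39.540)² = 81.8718475319²
eq3: (x − 40.315)² + (y − 9.171)² = 63.7743387965²
eq3−eq1, eq3−eq2 (x²,y² cancel):
  -28.430·x + 60.724·y = 2313.693380
  -30.540·x − 97.422·y = -2154.575970
det = -28.430·-97.422 − 60.724·-30.540 = 4624.218420
x = (2313.693380·-97.422 − 60.724·-2154.575970) / 4624.218420 = -20.451059
y = (-28.430·-2154.575970 − 2313.693380·-30.540) / 4624.218420 = 28.526938
|P − Q| = √((-20.451059 − 6.240)² + (28.526938 − 37.706)²) = 28.225305

28.225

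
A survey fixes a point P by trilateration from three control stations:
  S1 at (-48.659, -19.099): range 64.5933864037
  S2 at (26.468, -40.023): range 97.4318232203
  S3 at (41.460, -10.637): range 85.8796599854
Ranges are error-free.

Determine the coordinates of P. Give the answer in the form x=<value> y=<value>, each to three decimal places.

eq1: (x + 48.659)² + (y + 19.099)² = 64.5933864037²
eq2: (x − 26.468)² + (y + 40.023)² = 97.4318232203²
eq3: (x − 41.460)² + (y + 10.637)² = 85.8796599854²
eq3−eq1, eq3−eq2 (x²,y² cancel):
  -180.238·x − 16.924·y = 4103.403145
  -29.984·x − 58.772·y = -1647.325993
det = -180.238·-58.772 − -16.924·-29.984 = 10085.498520
x = (4103.403145·-58.772 − -16.924·-1647.325993) / 10085.498520 = -26.676376
y = (-180.238·-1647.325993 − 4103.403145·-29.984) / 10085.498520 = 41.638713

x=-26.676 y=41.639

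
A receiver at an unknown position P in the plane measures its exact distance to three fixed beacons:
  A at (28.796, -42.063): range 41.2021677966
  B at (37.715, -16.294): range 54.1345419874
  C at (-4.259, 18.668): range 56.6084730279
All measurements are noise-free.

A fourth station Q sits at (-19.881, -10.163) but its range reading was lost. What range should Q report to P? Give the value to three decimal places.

28.305

eq1: (x − 28.796)² + (y + 42.063)² = 41.2021677966²
eq2: (x − 37.715)² + (y + 16.294)² = 54.1345419874²
eq3: (x + 4.259)² + (y − 18.668)² = 56.6084730279²
eq3−eq2, eq3−eq1 (x²,y² cancel):
  83.948·x − 69.924·y = 1595.252938
  66.110·x − 121.462·y = 3738.772867
det = 83.948·-121.462 − -69.924·66.110 = -5573.816336
x = (1595.252938·-121.462 − -69.924·3738.772867) / -5573.816336 = -12.140217
y = (83.948·3738.772867 − 1595.252938·66.110) / -5573.816336 = -37.389164
|P − Q| = √((-12.140217 − -19.881)² + (-37.389164 − -10.163)²) = 28.305189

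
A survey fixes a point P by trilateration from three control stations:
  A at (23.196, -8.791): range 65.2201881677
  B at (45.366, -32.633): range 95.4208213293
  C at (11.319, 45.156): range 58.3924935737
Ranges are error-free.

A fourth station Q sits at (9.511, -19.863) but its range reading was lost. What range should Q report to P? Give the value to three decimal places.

58.230

eq1: (x − 23.196)² + (y + 8.791)² = 65.2201881677²
eq2: (x − 45.366)² + (y + 32.633)² = 95.4208213293²
eq3: (x − 11.319)² + (y − 45.156)² = 58.3924935737²
eq3−eq2, eq3−eq1 (x²,y² cancel):
  68.094·x − 155.578·y = -4739.647289
  23.754·x − 107.894·y = -2395.837639
det = 68.094·-107.894 − -155.578·23.754 = -3651.334224
x = (-4739.647289·-107.894 − -155.578·-2395.837639) / -3651.334224 = -37.969648
y = (68.094·-2395.837639 − -4739.647289·23.754) / -3651.334224 = 13.846058
|P − Q| = √((-37.969648 − 9.511)² + (13.846058 − -19.863)²) = 58.229825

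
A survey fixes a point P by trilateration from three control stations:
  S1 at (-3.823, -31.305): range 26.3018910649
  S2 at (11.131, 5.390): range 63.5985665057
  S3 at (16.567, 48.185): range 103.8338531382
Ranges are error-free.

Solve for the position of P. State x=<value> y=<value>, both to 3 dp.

x=-24.932 y=-46.995

eq1: (x + 3.823)² + (y + 31.305)² = 26.3018910649²
eq2: (x − 11.131)² + (y − 5.390)² = 63.5985665057²
eq3: (x − 16.567)² + (y − 48.185)² = 103.8338531382²
eq3−eq1, eq3−eq2 (x²,y² cancel):
  -40.780·x − 158.980·y = 8488.038224
  -10.872·x − 85.590·y = 4293.382943
det = -40.780·-85.590 − -158.980·-10.872 = 1761.929640
x = (8488.038224·-85.590 − -158.980·4293.382943) / 1761.929640 = -24.932421
y = (-40.780·4293.382943 − 8488.038224·-10.872) / 1761.929640 = -46.995182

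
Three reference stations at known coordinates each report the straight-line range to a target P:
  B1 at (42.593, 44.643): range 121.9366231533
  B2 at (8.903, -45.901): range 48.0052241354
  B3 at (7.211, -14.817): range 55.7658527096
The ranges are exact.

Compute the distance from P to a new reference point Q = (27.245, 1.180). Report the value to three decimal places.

eq1: (x − 42.593)² + (y − 44.643)² = 121.9366231533²
eq2: (x − 8.903)² + (y + 45.901)² = 48.0052241354²
eq3: (x − 7.211)² + (y + 14.817)² = 55.7658527096²
eq1−eq2, eq1−eq3 (x²,y² cancel):
  -67.380·x − 181.088·y = 10943.042634
  -70.764·x − 118.920·y = 8223.090650
det = -67.380·-118.920 − -181.088·-70.764 = -4801.681632
x = (10943.042634·-118.920 − -181.088·8223.090650) / -4801.681632 = -39.102220
y = (-67.380·8223.090650 − 10943.042634·-70.764) / -4801.681632 = -45.880097
|P − Q| = √((-39.102220 − 27.245)² + (-45.880097 − 1.180)²) = 81.342525

81.343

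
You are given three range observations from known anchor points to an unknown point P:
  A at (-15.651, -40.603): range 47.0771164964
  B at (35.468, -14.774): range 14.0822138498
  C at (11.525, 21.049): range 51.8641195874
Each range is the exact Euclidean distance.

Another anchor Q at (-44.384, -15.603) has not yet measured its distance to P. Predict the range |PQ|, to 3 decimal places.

eq1: (x + 15.651)² + (y + 40.603)² = 47.0771164964²
eq2: (x − 35.468)² + (y + 14.774)² = 14.0822138498²
eq3: (x − 11.525)² + (y − 21.049)² = 51.8641195874²
eq3−eq2, eq3−eq1 (x²,y² cancel):
  47.886·x − 71.646·y = 3391.942228
  -54.352·x − 123.304·y = 1791.303387
det = 47.886·-123.304 − -71.646·-54.352 = -9798.638736
x = (3391.942228·-123.304 − -71.646·1791.303387) / -9798.638736 = 29.585775
y = (47.886·1791.303387 − 3391.942228·-54.352) / -9798.638736 = -27.568850
|P − Q| = √((29.585775 − -44.384)² + (-27.568850 − -15.603)²) = 74.931363

74.931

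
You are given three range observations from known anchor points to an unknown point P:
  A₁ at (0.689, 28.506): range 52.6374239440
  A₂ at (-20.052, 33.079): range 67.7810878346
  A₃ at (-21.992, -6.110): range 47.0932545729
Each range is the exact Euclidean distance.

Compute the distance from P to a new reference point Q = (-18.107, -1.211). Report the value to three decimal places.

eq1: (x − 0.689)² + (y − 28.506)² = 52.6374239440²
eq2: (x + 20.052)² + (y − 33.079)² = 67.7810878346²
eq3: (x + 21.992)² + (y + 6.110)² = 47.0932545729²
eq3−eq2, eq3−eq1 (x²,y² cancel):
  3.880·x + 78.378·y = -1401.178461
  45.362·x + 69.232·y = -260.837180
det = 3.880·69.232 − 78.378·45.362 = -3286.762676
x = (-1401.178461·69.232 − 78.378·-260.837180) / -3286.762676 = 23.294195
y = (3.880·-260.837180 − -1401.178461·45.362) / -3286.762676 = -19.030339
|P − Q| = √((23.294195 − -18.107)² + (-19.030339 − -1.211)²) = 45.073138

45.073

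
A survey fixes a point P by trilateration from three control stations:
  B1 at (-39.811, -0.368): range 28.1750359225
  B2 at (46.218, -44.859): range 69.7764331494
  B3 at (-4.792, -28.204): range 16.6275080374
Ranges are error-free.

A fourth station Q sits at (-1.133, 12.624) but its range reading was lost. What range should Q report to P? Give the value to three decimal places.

35.927

eq1: (x + 39.811)² + (y + 0.368)² = 28.1750359225²
eq2: (x − 46.218)² + (y + 44.859)² = 69.7764331494²
eq3: (x + 4.792)² + (y + 28.204)² = 16.6275080374²
eq2−eq3, eq2−eq1 (x²,y² cancel):
  -102.020·x + 33.310·y = 1262.272075
  -172.058·x + 88.982·y = 1511.535714
det = -102.020·88.982 − 33.310·-172.058 = -3346.691660
x = (1262.272075·88.982 − 33.310·1511.535714) / -3346.691660 = -18.516865
y = (-102.020·1511.535714 − 1262.272075·-172.058) / -3346.691660 = -18.817729
|P − Q| = √((-18.516865 − -1.133)² + (-18.817729 − 12.624)²) = 35.927442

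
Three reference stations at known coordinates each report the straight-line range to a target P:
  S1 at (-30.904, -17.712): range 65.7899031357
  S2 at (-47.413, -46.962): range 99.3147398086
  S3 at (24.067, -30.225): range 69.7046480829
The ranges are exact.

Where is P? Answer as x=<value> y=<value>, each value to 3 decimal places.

eq1: (x + 30.904)² + (y + 17.712)² = 65.7899031357²
eq2: (x + 47.413)² + (y + 46.962)² = 99.3147398086²
eq3: (x − 24.067)² + (y + 30.225)² = 69.7046480829²
eq2−eq3, eq2−eq1 (x²,y² cancel):
  142.960·x + 33.474·y = 2044.028680
  33.018·x + 58.500·y = 2350.456336
det = 142.960·58.500 − 33.474·33.018 = 7257.915468
x = (2044.028680·58.500 − 33.474·2350.456336) / 7257.915468 = 5.634745
y = (142.960·2350.456336 − 2044.028680·33.018) / 7257.915468 = 36.998433

x=5.635 y=36.998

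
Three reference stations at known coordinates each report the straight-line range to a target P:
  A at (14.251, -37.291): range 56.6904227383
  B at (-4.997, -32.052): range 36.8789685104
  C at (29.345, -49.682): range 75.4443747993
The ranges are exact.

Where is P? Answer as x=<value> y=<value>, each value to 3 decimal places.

x=-38.802 y=-17.312

eq1: (x − 14.251)² + (y + 37.291)² = 56.6904227383²
eq2: (x + 4.997)² + (y + 32.052)² = 36.8789685104²
eq3: (x − 29.345)² + (y + 49.682)² = 75.4443747993²
eq2−eq1, eq2−eq3 (x²,y² cancel):
  38.496·x − 10.478·y = -1312.336743
  68.684·x − 35.260·y = -2054.665934
det = 38.496·-35.260 − -10.478·68.684 = -637.698008
x = (-1312.336743·-35.260 − -10.478·-2054.665934) / -637.698008 = -38.802385
y = (38.496·-2054.665934 − -1312.336743·68.684) / -637.698008 = -17.312453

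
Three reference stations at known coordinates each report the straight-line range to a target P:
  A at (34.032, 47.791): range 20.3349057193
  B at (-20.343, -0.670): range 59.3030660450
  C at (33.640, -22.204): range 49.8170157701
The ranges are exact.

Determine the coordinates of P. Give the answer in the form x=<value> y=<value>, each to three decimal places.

x=31.800 y=27.579

eq1: (x − 34.032)² + (y − 47.791)² = 20.3349057193²
eq2: (x + 20.343)² + (y + 0.670)² = 59.3030660450²
eq3: (x − 33.640)² + (y + 22.204)² = 49.8170157701²
eq3−eq2, eq3−eq1 (x²,y² cancel):
  -107.966·x + 43.068·y = -2245.499249
  0.784·x + 139.990·y = 3885.716159
det = -107.966·139.990 − 43.068·0.784 = -15147.925652
x = (-2245.499249·139.990 − 43.068·3885.716159) / -15147.925652 = 31.799566
y = (-107.966·3885.716159 − -2245.499249·0.784) / -15147.925652 = 27.579008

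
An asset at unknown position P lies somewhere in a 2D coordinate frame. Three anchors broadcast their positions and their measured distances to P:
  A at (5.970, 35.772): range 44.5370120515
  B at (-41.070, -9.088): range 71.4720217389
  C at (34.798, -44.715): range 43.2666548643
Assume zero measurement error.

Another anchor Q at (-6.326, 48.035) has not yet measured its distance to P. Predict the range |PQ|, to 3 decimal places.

eq1: (x − 5.970)² + (y − 35.772)² = 44.5370120515²
eq2: (x + 41.070)² + (y + 9.088)² = 71.4720217389²
eq3: (x − 34.798)² + (y + 44.715)² = 43.2666548643²
eq2−eq1, eq2−eq3 (x²,y² cancel):
  94.080·x + 89.720·y = 2670.644689
  151.736·x − 71.254·y = 4677.241853
det = 94.080·-71.254 − 89.720·151.736 = -20317.330240
x = (2670.644689·-71.254 − 89.720·4677.241853) / -20317.330240 = 30.020492
y = (94.080·4677.241853 − 2670.644689·151.736) / -20317.330240 = -1.712920
|P − Q| = √((30.020492 − -6.326)² + (-1.712920 − 48.035)²) = 61.611063

61.611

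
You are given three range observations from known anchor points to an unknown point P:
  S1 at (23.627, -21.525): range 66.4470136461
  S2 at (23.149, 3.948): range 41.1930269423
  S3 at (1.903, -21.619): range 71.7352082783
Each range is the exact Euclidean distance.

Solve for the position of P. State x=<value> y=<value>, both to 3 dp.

x=29.297 y=44.680

eq1: (x − 23.627)² + (y + 21.525)² = 66.4470136461²
eq2: (x − 23.149)² + (y − 3.948)² = 41.1930269423²
eq3: (x − 1.903)² + (y + 21.619)² = 71.7352082783²
eq1−eq2, eq1−eq3 (x²,y² cancel):
  -0.956·x + 50.946·y = 2248.242305
  -43.448·x − 0.188·y = -1281.292668
det = -0.956·-0.188 − 50.946·-43.448 = 2213.681536
x = (2248.242305·-0.188 − 50.946·-1281.292668) / 2213.681536 = 29.296927
y = (-0.956·-1281.292668 − 2248.242305·-43.448) / 2213.681536 = 44.679664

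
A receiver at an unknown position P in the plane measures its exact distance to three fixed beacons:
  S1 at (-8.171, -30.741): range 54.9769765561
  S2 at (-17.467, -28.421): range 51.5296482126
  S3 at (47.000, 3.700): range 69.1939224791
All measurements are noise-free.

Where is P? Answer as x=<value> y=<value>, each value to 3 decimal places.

eq1: (x + 8.171)² + (y + 30.741)² = 54.9769765561²
eq2: (x + 17.467)² + (y + 28.421)² = 51.5296482126²
eq3: (x − 47.000)² + (y − 3.700)² = 69.1939224791²
eq2−eq3, eq2−eq1 (x²,y² cancel):
  128.934·x + 64.242·y = -1022.653593
  18.592·x − 4.640·y = -468.238314
det = 128.934·-4.640 − 64.242·18.592 = -1792.641024
x = (-1022.653593·-4.640 − 64.242·-468.238314) / -1792.641024 = -19.427023
y = (128.934·-468.238314 − -1022.653593·18.592) / -1792.641024 = 23.071358

x=-19.427 y=23.071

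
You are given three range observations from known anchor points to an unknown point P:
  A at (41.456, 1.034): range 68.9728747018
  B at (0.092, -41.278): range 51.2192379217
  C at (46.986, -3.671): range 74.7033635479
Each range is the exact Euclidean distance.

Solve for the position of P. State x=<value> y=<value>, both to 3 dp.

x=-27.512 y=1.866

eq1: (x − 41.456)² + (y − 1.034)² = 68.9728747018²
eq2: (x − 0.092)² + (y + 41.278)² = 51.2192379217²
eq3: (x − 46.986)² + (y + 3.671)² = 74.7033635479²
eq3−eq2, eq3−eq1 (x²,y² cancel):
  -93.788·x − 75.214·y = 2439.903503
  -11.060·x + 9.410·y = 321.843736
det = -93.788·9.410 − -75.214·-11.060 = -1714.411920
x = (2439.903503·9.410 − -75.214·321.843736) / -1714.411920 = -27.511852
y = (-93.788·321.843736 − 2439.903503·-11.060) / -1714.411920 = 1.866382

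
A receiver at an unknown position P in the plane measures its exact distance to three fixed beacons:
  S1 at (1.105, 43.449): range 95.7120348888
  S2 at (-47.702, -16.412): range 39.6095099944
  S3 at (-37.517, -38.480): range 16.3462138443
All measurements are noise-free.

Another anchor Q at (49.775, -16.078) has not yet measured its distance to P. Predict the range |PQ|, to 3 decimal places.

eq1: (x − 1.105)² + (y − 43.449)² = 95.7120348888²
eq2: (x + 47.702)² + (y + 16.412)² = 39.6095099944²
eq3: (x + 37.517)² + (y + 38.480)² = 16.3462138443²
eq2−eq1, eq2−eq3 (x²,y² cancel):
  97.614·x + 119.722·y = -8247.678263
  20.370·x − 44.136·y = 1645.115716
det = 97.614·-44.136 − 119.722·20.370 = -6747.028644
x = (-8247.678263·-44.136 − 119.722·1645.115716) / -6747.028644 = -24.760972
y = (97.614·1645.115716 − -8247.678263·20.370) / -6747.028644 = -48.701665
|P − Q| = √((-24.760972 − 49.775)² + (-48.701665 − -16.078)²) = 81.362858

81.363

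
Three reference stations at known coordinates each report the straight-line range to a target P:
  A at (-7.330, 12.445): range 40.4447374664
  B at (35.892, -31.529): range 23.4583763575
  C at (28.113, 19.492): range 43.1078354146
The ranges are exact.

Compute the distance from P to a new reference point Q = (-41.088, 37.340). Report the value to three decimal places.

81.063

eq1: (x + 7.330)² + (y − 12.445)² = 40.4447374664²
eq2: (x − 35.892)² + (y + 31.529)² = 23.4583763575²
eq3: (x − 28.113)² + (y − 19.492)² = 43.1078354146²
eq3−eq1, eq3−eq2 (x²,y² cancel):
  -70.886·x − 14.094·y = -739.163223
  15.558·x − 102.042·y = 2420.024725
det = -70.886·-102.042 − -14.094·15.558 = 7452.623664
x = (-739.163223·-102.042 − -14.094·2420.024725) / 7452.623664 = 14.697310
y = (-70.886·2420.024725 − -739.163223·15.558) / 7452.623664 = -21.475118
|P − Q| = √((14.697310 − -41.088)² + (-21.475118 − 37.340)²) = 81.063055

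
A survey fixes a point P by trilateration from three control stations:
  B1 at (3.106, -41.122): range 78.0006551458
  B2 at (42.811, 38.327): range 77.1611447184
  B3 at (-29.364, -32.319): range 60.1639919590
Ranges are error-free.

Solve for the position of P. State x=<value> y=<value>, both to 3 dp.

eq1: (x − 3.106)² + (y + 41.122)² = 78.0006551458²
eq2: (x − 42.811)² + (y − 38.327)² = 77.1611447184²
eq3: (x + 29.364)² + (y + 32.319)² = 60.1639919590²
eq1−eq3, eq1−eq2 (x²,y² cancel):
  -64.940·x + 17.606·y = 2670.492412
  79.410·x + 158.898·y = 1731.334479
det = -64.940·158.898 − 17.606·79.410 = -11716.928580
x = (2670.492412·158.898 − 17.606·1731.334479) / -11716.928580 = -33.614102
y = (-64.940·1731.334479 − 2670.492412·79.410) / -11716.928580 = 27.694686

x=-33.614 y=27.695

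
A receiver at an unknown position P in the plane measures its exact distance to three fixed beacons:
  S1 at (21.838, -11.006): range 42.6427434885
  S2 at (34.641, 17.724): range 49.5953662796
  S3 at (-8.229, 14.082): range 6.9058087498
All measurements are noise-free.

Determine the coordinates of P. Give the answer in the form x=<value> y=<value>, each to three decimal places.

eq1: (x − 21.838)² + (y + 11.006)² = 42.6427434885²
eq2: (x − 34.641)² + (y − 17.724)² = 49.5953662796²
eq3: (x + 8.229)² + (y − 14.082)² = 6.9058087498²
eq1−eq3, eq1−eq2 (x²,y² cancel):
  -60.134·x + 50.176·y = 1438.702263
  25.606·x + 57.460·y = 274.811993
det = -60.134·57.460 − 50.176·25.606 = -4740.106296
x = (1438.702263·57.460 − 50.176·274.811993) / -4740.106296 = -14.531080
y = (-60.134·274.811993 − 1438.702263·25.606) / -4740.106296 = 11.258177

x=-14.531 y=11.258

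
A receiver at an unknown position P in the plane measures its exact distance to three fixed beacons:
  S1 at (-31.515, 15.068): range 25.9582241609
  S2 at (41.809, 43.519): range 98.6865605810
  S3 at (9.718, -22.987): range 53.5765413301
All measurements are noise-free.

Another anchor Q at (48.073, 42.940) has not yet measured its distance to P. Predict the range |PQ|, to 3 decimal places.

eq1: (x + 31.515)² + (y − 15.068)² = 25.9582241609²
eq2: (x − 41.809)² + (y − 43.519)² = 98.6865605810²
eq3: (x − 9.718)² + (y + 22.987)² = 53.5765413301²
eq2−eq3, eq2−eq1 (x²,y² cancel):
  -64.182·x − 133.012·y = 3849.537309
  -146.648·x − 56.902·y = 6643.551845
det = -64.182·-56.902 − -133.012·-146.648 = -15853.859612
x = (3849.537309·-56.902 − -133.012·6643.551845) / -15853.859612 = -41.922015
y = (-64.182·6643.551845 − 3849.537309·-146.648) / -15853.859612 = -8.712737
|P − Q| = √((-41.922015 − 48.073)² + (-8.712737 − 42.940)²) = 103.764676

103.765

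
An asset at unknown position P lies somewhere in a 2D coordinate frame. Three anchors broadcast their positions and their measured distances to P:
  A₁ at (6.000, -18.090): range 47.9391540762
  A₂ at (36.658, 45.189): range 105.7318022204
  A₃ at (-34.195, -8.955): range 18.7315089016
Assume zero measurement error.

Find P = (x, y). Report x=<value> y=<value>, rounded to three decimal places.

x=-41.228 y=-26.316

eq1: (x − 6.000)² + (y + 18.090)² = 47.9391540762²
eq2: (x − 36.658)² + (y − 45.189)² = 105.7318022204²
eq3: (x + 34.195)² + (y + 8.955)² = 18.7315089016²
eq2−eq1, eq2−eq3 (x²,y² cancel):
  -61.316·x − 126.558·y = 5858.444922
  -141.706·x − 108.288·y = 8691.979940
det = -61.316·-108.288 − -126.558·-141.706 = -11294.240940
x = (5858.444922·-108.288 − -126.558·8691.979940) / -11294.240940 = -41.228119
y = (-61.316·8691.979940 − 5858.444922·-141.706) / -11294.240940 = -26.316010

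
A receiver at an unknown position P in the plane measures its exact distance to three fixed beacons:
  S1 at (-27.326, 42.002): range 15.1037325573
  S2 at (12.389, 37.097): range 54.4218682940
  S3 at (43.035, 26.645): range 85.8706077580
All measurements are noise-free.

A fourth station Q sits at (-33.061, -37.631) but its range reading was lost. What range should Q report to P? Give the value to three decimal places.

76.643

eq1: (x + 27.326)² + (y − 42.002)² = 15.1037325573²
eq2: (x − 12.389)² + (y − 37.097)² = 54.4218682940²
eq3: (x − 43.035)² + (y − 26.645)² = 85.8706077580²
eq3−eq1, eq3−eq2 (x²,y² cancel):
  -140.722·x + 30.714·y = 7094.549570
  -61.292·x + 20.904·y = 3379.729008
det = -140.722·20.904 − 30.714·-61.292 = -1059.130200
x = (7094.549570·20.904 − 30.714·3379.729008) / -1059.130200 = -42.015106
y = (-140.722·3379.729008 − 7094.549570·-61.292) / -1059.130200 = 38.487330
|P − Q| = √((-42.015106 − -33.061)² + (38.487330 − -37.631)²) = 76.643174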